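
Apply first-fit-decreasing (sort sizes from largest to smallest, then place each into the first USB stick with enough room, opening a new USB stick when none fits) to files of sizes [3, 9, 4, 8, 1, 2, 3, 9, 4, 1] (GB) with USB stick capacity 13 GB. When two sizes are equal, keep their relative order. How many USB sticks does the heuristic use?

Sorted descending: 9, 9, 8, 4, 4, 3, 3, 2, 1, 1.
  9 → USB stick 1 (new)  [load 9/13]
  9 → USB stick 2 (new)  [load 9/13]
  8 → USB stick 3 (new)  [load 8/13]
  4 → USB stick 1  [load 13/13]
  4 → USB stick 2  [load 13/13]
  3 → USB stick 3  [load 11/13]
  3 → USB stick 4 (new)  [load 3/13]
  2 → USB stick 3  [load 13/13]
  1 → USB stick 4  [load 4/13]
  1 → USB stick 4  [load 5/13]
4 USB sticks opened.

4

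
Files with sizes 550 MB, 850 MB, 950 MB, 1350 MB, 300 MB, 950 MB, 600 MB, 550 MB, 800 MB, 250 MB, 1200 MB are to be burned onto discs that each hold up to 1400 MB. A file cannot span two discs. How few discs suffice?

7

Total = 1350 + 1200 + 950 + 950 + 850 + 800 + 600 + 550 + 550 + 300 + 250 = 8350 MB.
Lower bound: ⌈8350/1400⌉ = 6 discs.
A packing using 7 discs:
  disc 1: 1350 = 1350
  disc 2: 1200 = 1200
  disc 3: 950 + 300 = 1250
  disc 4: 950 + 250 = 1200
  disc 5: 850 + 550 = 1400
  disc 6: 800 + 600 = 1400
  disc 7: 550 = 550
No arrangement into 6 discs stays within capacity, so 7 is optimal.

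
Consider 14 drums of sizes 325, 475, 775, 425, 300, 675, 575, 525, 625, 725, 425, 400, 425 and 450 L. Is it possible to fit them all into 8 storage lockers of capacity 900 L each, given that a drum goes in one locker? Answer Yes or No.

Total = 7125 L; ⌈7125/900⌉ = 8.
The bound of 8 does not rule out 8, but exhaustive search shows no assignment into 8 storage lockers of capacity 900 L exists — the minimum is 9.

No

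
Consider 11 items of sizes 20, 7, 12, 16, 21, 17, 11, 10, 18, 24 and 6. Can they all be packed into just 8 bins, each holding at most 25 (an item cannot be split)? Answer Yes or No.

Yes

A valid assignment using 8 bins:
  bin 1: 24 = 24
  bin 2: 21 = 21
  bin 3: 20 = 20
  bin 4: 18 + 7 = 25
  bin 5: 17 + 6 = 23
  bin 6: 16 = 16
  bin 7: 12 + 11 = 23
  bin 8: 10 = 10
Every load is within 25, so 8 bins suffice.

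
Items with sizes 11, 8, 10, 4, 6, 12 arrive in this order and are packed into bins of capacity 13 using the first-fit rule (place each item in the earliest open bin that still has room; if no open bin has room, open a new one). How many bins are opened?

5

  11 → bin 1 (new)  [load 11/13]
  8 → bin 2 (new)  [load 8/13]
  10 → bin 3 (new)  [load 10/13]
  4 → bin 2  [load 12/13]
  6 → bin 4 (new)  [load 6/13]
  12 → bin 5 (new)  [load 12/13]
5 bins opened.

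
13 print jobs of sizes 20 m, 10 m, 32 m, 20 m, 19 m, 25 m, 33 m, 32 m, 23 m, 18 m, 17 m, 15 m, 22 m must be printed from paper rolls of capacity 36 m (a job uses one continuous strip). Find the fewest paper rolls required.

Total = 33 + 32 + 32 + 25 + 23 + 22 + 20 + 20 + 19 + 18 + 17 + 15 + 10 = 286 m.
Lower bound: ⌈286/36⌉ = 8 paper rolls.
Also, 9 print jobs each exceed 18 m, and no two of those can share a roll, so at least 9 paper rolls are needed.
A packing using 10 paper rolls:
  roll 1: 33 = 33
  roll 2: 32 = 32
  roll 3: 32 = 32
  roll 4: 25 + 10 = 35
  roll 5: 23 = 23
  roll 6: 22 = 22
  roll 7: 20 + 15 = 35
  roll 8: 20 = 20
  roll 9: 19 + 17 = 36
  roll 10: 18 = 18
No arrangement into 9 paper rolls stays within capacity, so 10 is optimal.

10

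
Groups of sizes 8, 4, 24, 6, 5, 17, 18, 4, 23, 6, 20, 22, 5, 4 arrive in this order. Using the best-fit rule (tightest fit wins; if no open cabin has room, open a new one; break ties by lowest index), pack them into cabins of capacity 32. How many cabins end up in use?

  8 → cabin 1 (new)  [load 8/32]
  4 → cabin 1  [load 12/32]
  24 → cabin 2 (new)  [load 24/32]
  6 → cabin 2  [load 30/32]
  5 → cabin 1  [load 17/32]
  17 → cabin 3 (new)  [load 17/32]
  18 → cabin 4 (new)  [load 18/32]
  4 → cabin 4  [load 22/32]
  23 → cabin 5 (new)  [load 23/32]
  6 → cabin 5  [load 29/32]
  20 → cabin 6 (new)  [load 20/32]
  22 → cabin 7 (new)  [load 22/32]
  5 → cabin 4  [load 27/32]
  4 → cabin 4  [load 31/32]
7 cabins opened.

7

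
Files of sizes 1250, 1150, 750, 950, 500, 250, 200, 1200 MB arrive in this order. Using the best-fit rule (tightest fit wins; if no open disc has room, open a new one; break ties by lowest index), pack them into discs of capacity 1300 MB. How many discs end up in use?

  1250 → disc 1 (new)  [load 1250/1300]
  1150 → disc 2 (new)  [load 1150/1300]
  750 → disc 3 (new)  [load 750/1300]
  950 → disc 4 (new)  [load 950/1300]
  500 → disc 3  [load 1250/1300]
  250 → disc 4  [load 1200/1300]
  200 → disc 5 (new)  [load 200/1300]
  1200 → disc 6 (new)  [load 1200/1300]
6 discs opened.

6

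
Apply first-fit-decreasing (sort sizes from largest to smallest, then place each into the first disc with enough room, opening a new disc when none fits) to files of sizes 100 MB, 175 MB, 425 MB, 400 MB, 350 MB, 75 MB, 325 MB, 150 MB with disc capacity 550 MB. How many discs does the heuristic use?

Sorted descending: 425, 400, 350, 325, 175, 150, 100, 75.
  425 → disc 1 (new)  [load 425/550]
  400 → disc 2 (new)  [load 400/550]
  350 → disc 3 (new)  [load 350/550]
  325 → disc 4 (new)  [load 325/550]
  175 → disc 3  [load 525/550]
  150 → disc 2  [load 550/550]
  100 → disc 1  [load 525/550]
  75 → disc 4  [load 400/550]
4 discs opened.

4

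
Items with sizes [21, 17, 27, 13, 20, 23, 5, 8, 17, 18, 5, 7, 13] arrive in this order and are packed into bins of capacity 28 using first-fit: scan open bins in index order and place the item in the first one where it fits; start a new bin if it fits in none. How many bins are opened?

9

  21 → bin 1 (new)  [load 21/28]
  17 → bin 2 (new)  [load 17/28]
  27 → bin 3 (new)  [load 27/28]
  13 → bin 4 (new)  [load 13/28]
  20 → bin 5 (new)  [load 20/28]
  23 → bin 6 (new)  [load 23/28]
  5 → bin 1  [load 26/28]
  8 → bin 2  [load 25/28]
  17 → bin 7 (new)  [load 17/28]
  18 → bin 8 (new)  [load 18/28]
  5 → bin 4  [load 18/28]
  7 → bin 4  [load 25/28]
  13 → bin 9 (new)  [load 13/28]
9 bins opened.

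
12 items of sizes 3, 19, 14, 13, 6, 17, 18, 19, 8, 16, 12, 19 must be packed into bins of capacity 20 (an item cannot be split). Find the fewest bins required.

Total = 19 + 19 + 19 + 18 + 17 + 16 + 14 + 13 + 12 + 8 + 6 + 3 = 164.
Lower bound: ⌈164/20⌉ = 9 bins.
A packing using 9 bins:
  bin 1: 19 = 19
  bin 2: 19 = 19
  bin 3: 19 = 19
  bin 4: 18 = 18
  bin 5: 17 + 3 = 20
  bin 6: 16 = 16
  bin 7: 14 + 6 = 20
  bin 8: 13 = 13
  bin 9: 12 + 8 = 20
This matches the lower bound, so 9 is optimal.

9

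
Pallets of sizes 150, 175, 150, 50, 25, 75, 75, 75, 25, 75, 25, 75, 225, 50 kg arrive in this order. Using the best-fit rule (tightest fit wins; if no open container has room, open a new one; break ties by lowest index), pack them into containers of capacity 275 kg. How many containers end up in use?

  150 → container 1 (new)  [load 150/275]
  175 → container 2 (new)  [load 175/275]
  150 → container 3 (new)  [load 150/275]
  50 → container 2  [load 225/275]
  25 → container 2  [load 250/275]
  75 → container 1  [load 225/275]
  75 → container 3  [load 225/275]
  75 → container 4 (new)  [load 75/275]
  25 → container 2  [load 275/275]
  75 → container 4  [load 150/275]
  25 → container 1  [load 250/275]
  75 → container 4  [load 225/275]
  225 → container 5 (new)  [load 225/275]
  50 → container 3  [load 275/275]
5 containers opened.

5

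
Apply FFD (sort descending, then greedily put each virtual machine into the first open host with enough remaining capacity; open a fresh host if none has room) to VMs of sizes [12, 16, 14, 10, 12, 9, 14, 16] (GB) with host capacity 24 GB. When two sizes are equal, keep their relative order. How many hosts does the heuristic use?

5

Sorted descending: 16, 16, 14, 14, 12, 12, 10, 9.
  16 → host 1 (new)  [load 16/24]
  16 → host 2 (new)  [load 16/24]
  14 → host 3 (new)  [load 14/24]
  14 → host 4 (new)  [load 14/24]
  12 → host 5 (new)  [load 12/24]
  12 → host 5  [load 24/24]
  10 → host 3  [load 24/24]
  9 → host 4  [load 23/24]
5 hosts opened.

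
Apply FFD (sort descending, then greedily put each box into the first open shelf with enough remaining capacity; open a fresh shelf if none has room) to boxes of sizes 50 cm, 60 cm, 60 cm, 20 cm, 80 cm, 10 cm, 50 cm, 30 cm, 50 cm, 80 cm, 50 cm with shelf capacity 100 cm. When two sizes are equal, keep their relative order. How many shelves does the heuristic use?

Sorted descending: 80, 80, 60, 60, 50, 50, 50, 50, 30, 20, 10.
  80 → shelf 1 (new)  [load 80/100]
  80 → shelf 2 (new)  [load 80/100]
  60 → shelf 3 (new)  [load 60/100]
  60 → shelf 4 (new)  [load 60/100]
  50 → shelf 5 (new)  [load 50/100]
  50 → shelf 5  [load 100/100]
  50 → shelf 6 (new)  [load 50/100]
  50 → shelf 6  [load 100/100]
  30 → shelf 3  [load 90/100]
  20 → shelf 1  [load 100/100]
  10 → shelf 2  [load 90/100]
6 shelves opened.

6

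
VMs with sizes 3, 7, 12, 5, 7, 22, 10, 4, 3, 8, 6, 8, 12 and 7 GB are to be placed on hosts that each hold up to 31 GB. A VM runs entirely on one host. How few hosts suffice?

Total = 22 + 12 + 12 + 10 + 8 + 8 + 7 + 7 + 7 + 6 + 5 + 4 + 3 + 3 = 114 GB.
Lower bound: ⌈114/31⌉ = 4 hosts.
A packing using 4 hosts:
  host 1: 22 + 8 = 30
  host 2: 12 + 12 + 7 = 31
  host 3: 10 + 8 + 7 + 6 = 31
  host 4: 7 + 5 + 4 + 3 + 3 = 22
This matches the lower bound, so 4 is optimal.

4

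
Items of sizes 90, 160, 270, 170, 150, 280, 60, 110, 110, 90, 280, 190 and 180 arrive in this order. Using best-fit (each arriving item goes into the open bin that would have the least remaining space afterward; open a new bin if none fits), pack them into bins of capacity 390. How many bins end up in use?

  90 → bin 1 (new)  [load 90/390]
  160 → bin 1  [load 250/390]
  270 → bin 2 (new)  [load 270/390]
  170 → bin 3 (new)  [load 170/390]
  150 → bin 3  [load 320/390]
  280 → bin 4 (new)  [load 280/390]
  60 → bin 3  [load 380/390]
  110 → bin 4  [load 390/390]
  110 → bin 2  [load 380/390]
  90 → bin 1  [load 340/390]
  280 → bin 5 (new)  [load 280/390]
  190 → bin 6 (new)  [load 190/390]
  180 → bin 6  [load 370/390]
6 bins opened.

6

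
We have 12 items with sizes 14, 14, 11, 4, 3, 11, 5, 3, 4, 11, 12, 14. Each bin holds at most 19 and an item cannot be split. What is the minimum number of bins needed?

7

Total = 14 + 14 + 14 + 12 + 11 + 11 + 11 + 5 + 4 + 4 + 3 + 3 = 106.
Lower bound: ⌈106/19⌉ = 6 bins.
Also, 7 items each exceed 19/2, and no two of those can share a bin, so at least 7 bins are needed.
A packing using 7 bins:
  bin 1: 14 + 5 = 19
  bin 2: 14 + 4 = 18
  bin 3: 14 + 4 = 18
  bin 4: 12 + 3 + 3 = 18
  bin 5: 11 = 11
  bin 6: 11 = 11
  bin 7: 11 = 11
This matches the lower bound, so 7 is optimal.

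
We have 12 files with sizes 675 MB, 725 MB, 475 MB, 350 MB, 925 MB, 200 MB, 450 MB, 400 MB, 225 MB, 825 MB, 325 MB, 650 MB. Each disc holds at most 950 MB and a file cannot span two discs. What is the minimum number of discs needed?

8

Total = 925 + 825 + 725 + 675 + 650 + 475 + 450 + 400 + 350 + 325 + 225 + 200 = 6225 MB.
Lower bound: ⌈6225/950⌉ = 7 discs.
A packing using 8 discs:
  disc 1: 925 = 925
  disc 2: 825 = 825
  disc 3: 725 + 225 = 950
  disc 4: 675 + 200 = 875
  disc 5: 650 = 650
  disc 6: 475 + 450 = 925
  disc 7: 400 + 350 = 750
  disc 8: 325 = 325
No arrangement into 7 discs stays within capacity, so 8 is optimal.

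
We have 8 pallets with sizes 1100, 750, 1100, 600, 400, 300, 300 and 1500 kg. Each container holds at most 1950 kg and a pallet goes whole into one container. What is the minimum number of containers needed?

4

Total = 1500 + 1100 + 1100 + 750 + 600 + 400 + 300 + 300 = 6050 kg.
Lower bound: ⌈6050/1950⌉ = 4 containers.
A packing using 4 containers:
  container 1: 1500 + 400 = 1900
  container 2: 1100 + 750 = 1850
  container 3: 1100 + 600 = 1700
  container 4: 300 + 300 = 600
This matches the lower bound, so 4 is optimal.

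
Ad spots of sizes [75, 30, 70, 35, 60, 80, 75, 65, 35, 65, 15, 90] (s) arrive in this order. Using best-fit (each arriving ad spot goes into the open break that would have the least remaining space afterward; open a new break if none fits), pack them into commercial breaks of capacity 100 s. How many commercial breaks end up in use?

8

  75 → break 1 (new)  [load 75/100]
  30 → break 2 (new)  [load 30/100]
  70 → break 2  [load 100/100]
  35 → break 3 (new)  [load 35/100]
  60 → break 3  [load 95/100]
  80 → break 4 (new)  [load 80/100]
  75 → break 5 (new)  [load 75/100]
  65 → break 6 (new)  [load 65/100]
  35 → break 6  [load 100/100]
  65 → break 7 (new)  [load 65/100]
  15 → break 4  [load 95/100]
  90 → break 8 (new)  [load 90/100]
8 commercial breaks opened.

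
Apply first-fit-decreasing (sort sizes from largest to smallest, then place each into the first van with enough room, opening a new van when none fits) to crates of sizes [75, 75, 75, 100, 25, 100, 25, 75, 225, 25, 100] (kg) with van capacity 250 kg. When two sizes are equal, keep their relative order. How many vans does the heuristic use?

4

Sorted descending: 225, 100, 100, 100, 75, 75, 75, 75, 25, 25, 25.
  225 → van 1 (new)  [load 225/250]
  100 → van 2 (new)  [load 100/250]
  100 → van 2  [load 200/250]
  100 → van 3 (new)  [load 100/250]
  75 → van 3  [load 175/250]
  75 → van 3  [load 250/250]
  75 → van 4 (new)  [load 75/250]
  75 → van 4  [load 150/250]
  25 → van 1  [load 250/250]
  25 → van 2  [load 225/250]
  25 → van 2  [load 250/250]
4 vans opened.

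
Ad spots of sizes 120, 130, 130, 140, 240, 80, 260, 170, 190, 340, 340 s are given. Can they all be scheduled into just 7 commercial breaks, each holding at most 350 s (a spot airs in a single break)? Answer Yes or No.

Yes

A valid assignment using 7 commercial breaks:
  break 1: 340 = 340
  break 2: 340 = 340
  break 3: 260 + 80 = 340
  break 4: 240 = 240
  break 5: 190 + 140 = 330
  break 6: 170 + 130 = 300
  break 7: 130 + 120 = 250
Every load is within 350 s, so 7 commercial breaks suffice.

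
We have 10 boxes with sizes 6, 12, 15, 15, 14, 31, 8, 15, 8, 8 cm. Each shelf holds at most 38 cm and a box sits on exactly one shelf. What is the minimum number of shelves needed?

Total = 31 + 15 + 15 + 15 + 14 + 12 + 8 + 8 + 8 + 6 = 132 cm.
Lower bound: ⌈132/38⌉ = 4 shelves.
A packing using 4 shelves:
  shelf 1: 31 + 6 = 37
  shelf 2: 15 + 15 + 8 = 38
  shelf 3: 15 + 14 + 8 = 37
  shelf 4: 12 + 8 = 20
This matches the lower bound, so 4 is optimal.

4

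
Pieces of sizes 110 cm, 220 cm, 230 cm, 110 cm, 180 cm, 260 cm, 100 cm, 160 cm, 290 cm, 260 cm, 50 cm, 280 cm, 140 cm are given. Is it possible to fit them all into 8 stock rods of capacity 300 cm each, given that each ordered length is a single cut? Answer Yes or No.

No

Total = 2390 cm; ⌈2390/300⌉ = 8.
The bound of 8 does not rule out 8, but exhaustive search shows no assignment into 8 stock rods of capacity 300 cm exists — the minimum is 9.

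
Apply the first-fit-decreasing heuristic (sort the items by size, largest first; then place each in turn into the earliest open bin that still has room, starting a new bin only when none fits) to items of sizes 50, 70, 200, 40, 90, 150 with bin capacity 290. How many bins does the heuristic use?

3

Sorted descending: 200, 150, 90, 70, 50, 40.
  200 → bin 1 (new)  [load 200/290]
  150 → bin 2 (new)  [load 150/290]
  90 → bin 1  [load 290/290]
  70 → bin 2  [load 220/290]
  50 → bin 2  [load 270/290]
  40 → bin 3 (new)  [load 40/290]
3 bins opened.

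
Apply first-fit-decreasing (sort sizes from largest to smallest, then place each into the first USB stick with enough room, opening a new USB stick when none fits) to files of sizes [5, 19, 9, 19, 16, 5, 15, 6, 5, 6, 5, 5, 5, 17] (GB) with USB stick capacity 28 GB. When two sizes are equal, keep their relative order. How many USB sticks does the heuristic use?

Sorted descending: 19, 19, 17, 16, 15, 9, 6, 6, 5, 5, 5, 5, 5, 5.
  19 → USB stick 1 (new)  [load 19/28]
  19 → USB stick 2 (new)  [load 19/28]
  17 → USB stick 3 (new)  [load 17/28]
  16 → USB stick 4 (new)  [load 16/28]
  15 → USB stick 5 (new)  [load 15/28]
  9 → USB stick 1  [load 28/28]
  6 → USB stick 2  [load 25/28]
  6 → USB stick 3  [load 23/28]
  5 → USB stick 3  [load 28/28]
  5 → USB stick 4  [load 21/28]
  5 → USB stick 4  [load 26/28]
  5 → USB stick 5  [load 20/28]
  5 → USB stick 5  [load 25/28]
  5 → USB stick 6 (new)  [load 5/28]
6 USB sticks opened.

6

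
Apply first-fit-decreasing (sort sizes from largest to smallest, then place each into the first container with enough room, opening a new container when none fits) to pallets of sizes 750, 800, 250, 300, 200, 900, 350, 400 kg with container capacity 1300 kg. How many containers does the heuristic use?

Sorted descending: 900, 800, 750, 400, 350, 300, 250, 200.
  900 → container 1 (new)  [load 900/1300]
  800 → container 2 (new)  [load 800/1300]
  750 → container 3 (new)  [load 750/1300]
  400 → container 1  [load 1300/1300]
  350 → container 2  [load 1150/1300]
  300 → container 3  [load 1050/1300]
  250 → container 3  [load 1300/1300]
  200 → container 4 (new)  [load 200/1300]
4 containers opened.

4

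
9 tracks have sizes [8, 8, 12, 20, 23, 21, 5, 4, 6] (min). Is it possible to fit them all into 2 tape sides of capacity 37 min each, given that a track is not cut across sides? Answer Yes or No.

No

Total = 107 min; ⌈107/37⌉ = 3.
At least 3 tape sides are required, but only 2 are allowed.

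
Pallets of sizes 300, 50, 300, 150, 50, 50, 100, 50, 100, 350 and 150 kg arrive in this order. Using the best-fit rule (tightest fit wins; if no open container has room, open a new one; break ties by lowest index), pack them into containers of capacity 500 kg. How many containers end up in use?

  300 → container 1 (new)  [load 300/500]
  50 → container 1  [load 350/500]
  300 → container 2 (new)  [load 300/500]
  150 → container 1  [load 500/500]
  50 → container 2  [load 350/500]
  50 → container 2  [load 400/500]
  100 → container 2  [load 500/500]
  50 → container 3 (new)  [load 50/500]
  100 → container 3  [load 150/500]
  350 → container 3  [load 500/500]
  150 → container 4 (new)  [load 150/500]
4 containers opened.

4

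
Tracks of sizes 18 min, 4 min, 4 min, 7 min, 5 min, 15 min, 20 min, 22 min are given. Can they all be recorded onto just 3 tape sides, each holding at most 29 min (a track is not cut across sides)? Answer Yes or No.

No

Total = 95 min; ⌈95/29⌉ = 4.
At least 4 tape sides are required, but only 3 are allowed.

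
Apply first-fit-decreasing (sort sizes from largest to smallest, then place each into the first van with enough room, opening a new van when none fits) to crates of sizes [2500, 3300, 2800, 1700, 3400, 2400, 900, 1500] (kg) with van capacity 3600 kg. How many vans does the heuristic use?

Sorted descending: 3400, 3300, 2800, 2500, 2400, 1700, 1500, 900.
  3400 → van 1 (new)  [load 3400/3600]
  3300 → van 2 (new)  [load 3300/3600]
  2800 → van 3 (new)  [load 2800/3600]
  2500 → van 4 (new)  [load 2500/3600]
  2400 → van 5 (new)  [load 2400/3600]
  1700 → van 6 (new)  [load 1700/3600]
  1500 → van 6  [load 3200/3600]
  900 → van 4  [load 3400/3600]
6 vans opened.

6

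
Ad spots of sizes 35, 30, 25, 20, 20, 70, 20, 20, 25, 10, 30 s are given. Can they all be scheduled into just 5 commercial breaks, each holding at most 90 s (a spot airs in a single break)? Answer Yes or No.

A valid assignment using 4 commercial breaks:
  break 1: 70 + 20 = 90
  break 2: 35 + 30 + 25 = 90
  break 3: 30 + 25 + 20 + 10 = 85
  break 4: 20 + 20 = 40
That uses only 4 ≤ 5, so 5 commercial breaks are enough.

Yes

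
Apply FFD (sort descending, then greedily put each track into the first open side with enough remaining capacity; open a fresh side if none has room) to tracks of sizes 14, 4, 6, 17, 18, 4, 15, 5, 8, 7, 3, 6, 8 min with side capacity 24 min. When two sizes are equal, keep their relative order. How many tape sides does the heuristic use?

Sorted descending: 18, 17, 15, 14, 8, 8, 7, 6, 6, 5, 4, 4, 3.
  18 → side 1 (new)  [load 18/24]
  17 → side 2 (new)  [load 17/24]
  15 → side 3 (new)  [load 15/24]
  14 → side 4 (new)  [load 14/24]
  8 → side 3  [load 23/24]
  8 → side 4  [load 22/24]
  7 → side 2  [load 24/24]
  6 → side 1  [load 24/24]
  6 → side 5 (new)  [load 6/24]
  5 → side 5  [load 11/24]
  4 → side 5  [load 15/24]
  4 → side 5  [load 19/24]
  3 → side 5  [load 22/24]
5 tape sides opened.

5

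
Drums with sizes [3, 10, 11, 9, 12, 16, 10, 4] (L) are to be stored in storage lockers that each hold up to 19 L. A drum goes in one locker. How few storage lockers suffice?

5

Total = 16 + 12 + 11 + 10 + 10 + 9 + 4 + 3 = 75 L.
Lower bound: ⌈75/19⌉ = 4 storage lockers.
Also, 5 drums each exceed 19/2 L, and no two of those can share a locker, so at least 5 storage lockers are needed.
A packing using 5 storage lockers:
  locker 1: 16 + 3 = 19
  locker 2: 12 + 4 = 16
  locker 3: 11 = 11
  locker 4: 10 + 9 = 19
  locker 5: 10 = 10
This matches the lower bound, so 5 is optimal.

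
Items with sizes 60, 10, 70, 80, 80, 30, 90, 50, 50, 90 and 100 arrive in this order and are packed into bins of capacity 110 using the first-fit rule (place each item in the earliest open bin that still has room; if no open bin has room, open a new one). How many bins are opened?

  60 → bin 1 (new)  [load 60/110]
  10 → bin 1  [load 70/110]
  70 → bin 2 (new)  [load 70/110]
  80 → bin 3 (new)  [load 80/110]
  80 → bin 4 (new)  [load 80/110]
  30 → bin 1  [load 100/110]
  90 → bin 5 (new)  [load 90/110]
  50 → bin 6 (new)  [load 50/110]
  50 → bin 6  [load 100/110]
  90 → bin 7 (new)  [load 90/110]
  100 → bin 8 (new)  [load 100/110]
8 bins opened.

8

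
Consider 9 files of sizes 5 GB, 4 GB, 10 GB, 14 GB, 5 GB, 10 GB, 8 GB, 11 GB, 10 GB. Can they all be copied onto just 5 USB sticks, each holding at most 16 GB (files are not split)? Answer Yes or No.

No

Total = 77 GB; ⌈77/16⌉ = 5.
The bound of 5 does not rule out 5, but exhaustive search shows no assignment into 5 USB sticks of capacity 16 GB exists — the minimum is 6.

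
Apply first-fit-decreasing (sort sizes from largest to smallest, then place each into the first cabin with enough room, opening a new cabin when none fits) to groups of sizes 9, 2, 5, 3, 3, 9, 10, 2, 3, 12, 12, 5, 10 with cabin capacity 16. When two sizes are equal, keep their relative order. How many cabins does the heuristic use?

6

Sorted descending: 12, 12, 10, 10, 9, 9, 5, 5, 3, 3, 3, 2, 2.
  12 → cabin 1 (new)  [load 12/16]
  12 → cabin 2 (new)  [load 12/16]
  10 → cabin 3 (new)  [load 10/16]
  10 → cabin 4 (new)  [load 10/16]
  9 → cabin 5 (new)  [load 9/16]
  9 → cabin 6 (new)  [load 9/16]
  5 → cabin 3  [load 15/16]
  5 → cabin 4  [load 15/16]
  3 → cabin 1  [load 15/16]
  3 → cabin 2  [load 15/16]
  3 → cabin 5  [load 12/16]
  2 → cabin 5  [load 14/16]
  2 → cabin 5  [load 16/16]
6 cabins opened.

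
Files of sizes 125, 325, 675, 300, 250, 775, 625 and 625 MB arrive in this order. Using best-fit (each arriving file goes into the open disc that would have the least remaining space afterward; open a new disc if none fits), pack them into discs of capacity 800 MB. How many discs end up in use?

6

  125 → disc 1 (new)  [load 125/800]
  325 → disc 1  [load 450/800]
  675 → disc 2 (new)  [load 675/800]
  300 → disc 1  [load 750/800]
  250 → disc 3 (new)  [load 250/800]
  775 → disc 4 (new)  [load 775/800]
  625 → disc 5 (new)  [load 625/800]
  625 → disc 6 (new)  [load 625/800]
6 discs opened.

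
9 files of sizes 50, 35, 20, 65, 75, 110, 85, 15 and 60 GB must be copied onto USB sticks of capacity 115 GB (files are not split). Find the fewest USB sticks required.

5

Total = 110 + 85 + 75 + 65 + 60 + 50 + 35 + 20 + 15 = 515 GB.
Lower bound: ⌈515/115⌉ = 5 USB sticks.
A packing using 5 USB sticks:
  USB stick 1: 110 = 110
  USB stick 2: 85 + 20 = 105
  USB stick 3: 75 + 35 = 110
  USB stick 4: 65 + 50 = 115
  USB stick 5: 60 + 15 = 75
This matches the lower bound, so 5 is optimal.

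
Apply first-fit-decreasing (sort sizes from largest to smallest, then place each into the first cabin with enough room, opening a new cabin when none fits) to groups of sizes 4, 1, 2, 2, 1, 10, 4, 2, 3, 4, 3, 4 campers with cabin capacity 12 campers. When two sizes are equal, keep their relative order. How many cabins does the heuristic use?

Sorted descending: 10, 4, 4, 4, 4, 3, 3, 2, 2, 2, 1, 1.
  10 → cabin 1 (new)  [load 10/12]
  4 → cabin 2 (new)  [load 4/12]
  4 → cabin 2  [load 8/12]
  4 → cabin 2  [load 12/12]
  4 → cabin 3 (new)  [load 4/12]
  3 → cabin 3  [load 7/12]
  3 → cabin 3  [load 10/12]
  2 → cabin 1  [load 12/12]
  2 → cabin 3  [load 12/12]
  2 → cabin 4 (new)  [load 2/12]
  1 → cabin 4  [load 3/12]
  1 → cabin 4  [load 4/12]
4 cabins opened.

4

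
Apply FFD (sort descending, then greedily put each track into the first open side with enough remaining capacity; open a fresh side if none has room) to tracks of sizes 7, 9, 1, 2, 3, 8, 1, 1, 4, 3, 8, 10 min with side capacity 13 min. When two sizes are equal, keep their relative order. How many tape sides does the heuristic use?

5

Sorted descending: 10, 9, 8, 8, 7, 4, 3, 3, 2, 1, 1, 1.
  10 → side 1 (new)  [load 10/13]
  9 → side 2 (new)  [load 9/13]
  8 → side 3 (new)  [load 8/13]
  8 → side 4 (new)  [load 8/13]
  7 → side 5 (new)  [load 7/13]
  4 → side 2  [load 13/13]
  3 → side 1  [load 13/13]
  3 → side 3  [load 11/13]
  2 → side 3  [load 13/13]
  1 → side 4  [load 9/13]
  1 → side 4  [load 10/13]
  1 → side 4  [load 11/13]
5 tape sides opened.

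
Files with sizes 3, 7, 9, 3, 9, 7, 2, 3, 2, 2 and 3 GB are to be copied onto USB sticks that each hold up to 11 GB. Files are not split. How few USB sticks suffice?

Total = 9 + 9 + 7 + 7 + 3 + 3 + 3 + 3 + 2 + 2 + 2 = 50 GB.
Lower bound: ⌈50/11⌉ = 5 USB sticks.
A packing using 5 USB sticks:
  USB stick 1: 9 + 2 = 11
  USB stick 2: 9 + 2 = 11
  USB stick 3: 7 + 3 = 10
  USB stick 4: 7 + 3 = 10
  USB stick 5: 3 + 3 + 2 = 8
This matches the lower bound, so 5 is optimal.

5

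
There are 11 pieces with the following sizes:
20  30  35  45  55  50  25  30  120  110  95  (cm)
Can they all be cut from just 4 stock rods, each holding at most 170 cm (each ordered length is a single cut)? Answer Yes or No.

A valid assignment using 4 stock rods:
  stock rod 1: 120 + 50 = 170
  stock rod 2: 110 + 55 = 165
  stock rod 3: 95 + 45 + 30 = 170
  stock rod 4: 35 + 30 + 25 + 20 = 110
Every load is within 170 cm, so 4 stock rods suffice.

Yes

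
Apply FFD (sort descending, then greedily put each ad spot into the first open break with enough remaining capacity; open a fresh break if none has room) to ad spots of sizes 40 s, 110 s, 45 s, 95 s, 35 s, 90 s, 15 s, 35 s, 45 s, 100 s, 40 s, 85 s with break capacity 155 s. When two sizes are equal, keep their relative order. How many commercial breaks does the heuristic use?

Sorted descending: 110, 100, 95, 90, 85, 45, 45, 40, 40, 35, 35, 15.
  110 → break 1 (new)  [load 110/155]
  100 → break 2 (new)  [load 100/155]
  95 → break 3 (new)  [load 95/155]
  90 → break 4 (new)  [load 90/155]
  85 → break 5 (new)  [load 85/155]
  45 → break 1  [load 155/155]
  45 → break 2  [load 145/155]
  40 → break 3  [load 135/155]
  40 → break 4  [load 130/155]
  35 → break 5  [load 120/155]
  35 → break 5  [load 155/155]
  15 → break 3  [load 150/155]
5 commercial breaks opened.

5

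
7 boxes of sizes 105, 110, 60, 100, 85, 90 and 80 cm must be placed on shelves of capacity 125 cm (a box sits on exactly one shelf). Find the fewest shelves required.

7

Total = 110 + 105 + 100 + 90 + 85 + 80 + 60 = 630 cm.
Lower bound: ⌈630/125⌉ = 6 shelves.
A packing using 7 shelves:
  shelf 1: 110 = 110
  shelf 2: 105 = 105
  shelf 3: 100 = 100
  shelf 4: 90 = 90
  shelf 5: 85 = 85
  shelf 6: 80 = 80
  shelf 7: 60 = 60
No arrangement into 6 shelves stays within capacity, so 7 is optimal.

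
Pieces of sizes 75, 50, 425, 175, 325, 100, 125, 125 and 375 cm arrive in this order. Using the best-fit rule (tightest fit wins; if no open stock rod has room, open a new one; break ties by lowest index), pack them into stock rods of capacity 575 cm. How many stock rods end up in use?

  75 → stock rod 1 (new)  [load 75/575]
  50 → stock rod 1  [load 125/575]
  425 → stock rod 1  [load 550/575]
  175 → stock rod 2 (new)  [load 175/575]
  325 → stock rod 2  [load 500/575]
  100 → stock rod 3 (new)  [load 100/575]
  125 → stock rod 3  [load 225/575]
  125 → stock rod 3  [load 350/575]
  375 → stock rod 4 (new)  [load 375/575]
4 stock rods opened.

4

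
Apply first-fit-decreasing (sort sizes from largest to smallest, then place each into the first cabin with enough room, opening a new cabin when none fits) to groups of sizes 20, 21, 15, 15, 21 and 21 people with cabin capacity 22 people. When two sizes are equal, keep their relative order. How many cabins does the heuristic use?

Sorted descending: 21, 21, 21, 20, 15, 15.
  21 → cabin 1 (new)  [load 21/22]
  21 → cabin 2 (new)  [load 21/22]
  21 → cabin 3 (new)  [load 21/22]
  20 → cabin 4 (new)  [load 20/22]
  15 → cabin 5 (new)  [load 15/22]
  15 → cabin 6 (new)  [load 15/22]
6 cabins opened.

6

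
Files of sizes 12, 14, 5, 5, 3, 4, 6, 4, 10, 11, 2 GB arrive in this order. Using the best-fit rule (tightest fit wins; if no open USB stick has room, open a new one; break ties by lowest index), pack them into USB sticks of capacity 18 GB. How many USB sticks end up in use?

  12 → USB stick 1 (new)  [load 12/18]
  14 → USB stick 2 (new)  [load 14/18]
  5 → USB stick 1  [load 17/18]
  5 → USB stick 3 (new)  [load 5/18]
  3 → USB stick 2  [load 17/18]
  4 → USB stick 3  [load 9/18]
  6 → USB stick 3  [load 15/18]
  4 → USB stick 4 (new)  [load 4/18]
  10 → USB stick 4  [load 14/18]
  11 → USB stick 5 (new)  [load 11/18]
  2 → USB stick 3  [load 17/18]
5 USB sticks opened.

5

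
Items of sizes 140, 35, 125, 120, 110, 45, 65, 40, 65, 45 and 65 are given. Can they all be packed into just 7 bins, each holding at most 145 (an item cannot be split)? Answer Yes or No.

Yes

A valid assignment using 7 bins:
  bin 1: 140 = 140
  bin 2: 125 = 125
  bin 3: 120 = 120
  bin 4: 110 + 35 = 145
  bin 5: 65 + 65 = 130
  bin 6: 65 + 45 = 110
  bin 7: 45 + 40 = 85
Every load is within 145, so 7 bins suffice.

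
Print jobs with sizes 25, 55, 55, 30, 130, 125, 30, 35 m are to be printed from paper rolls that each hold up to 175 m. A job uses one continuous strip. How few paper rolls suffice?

3

Total = 130 + 125 + 55 + 55 + 35 + 30 + 30 + 25 = 485 m.
Lower bound: ⌈485/175⌉ = 3 paper rolls.
A packing using 3 paper rolls:
  roll 1: 130 + 35 = 165
  roll 2: 125 + 30 = 155
  roll 3: 55 + 55 + 30 + 25 = 165
This matches the lower bound, so 3 is optimal.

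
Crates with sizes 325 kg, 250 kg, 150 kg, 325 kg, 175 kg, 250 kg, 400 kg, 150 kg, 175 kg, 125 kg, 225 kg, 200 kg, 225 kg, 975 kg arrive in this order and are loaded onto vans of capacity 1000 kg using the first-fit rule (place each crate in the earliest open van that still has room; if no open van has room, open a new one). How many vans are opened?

5

  325 → van 1 (new)  [load 325/1000]
  250 → van 1  [load 575/1000]
  150 → van 1  [load 725/1000]
  325 → van 2 (new)  [load 325/1000]
  175 → van 1  [load 900/1000]
  250 → van 2  [load 575/1000]
  400 → van 2  [load 975/1000]
  150 → van 3 (new)  [load 150/1000]
  175 → van 3  [load 325/1000]
  125 → van 3  [load 450/1000]
  225 → van 3  [load 675/1000]
  200 → van 3  [load 875/1000]
  225 → van 4 (new)  [load 225/1000]
  975 → van 5 (new)  [load 975/1000]
5 vans opened.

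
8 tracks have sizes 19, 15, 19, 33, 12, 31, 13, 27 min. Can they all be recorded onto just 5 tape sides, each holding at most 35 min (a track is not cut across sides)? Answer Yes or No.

Total = 169 min; ⌈169/35⌉ = 5.
The bound of 5 does not rule out 5, but exhaustive search shows no assignment into 5 tape sides of capacity 35 min exists — the minimum is 6.

No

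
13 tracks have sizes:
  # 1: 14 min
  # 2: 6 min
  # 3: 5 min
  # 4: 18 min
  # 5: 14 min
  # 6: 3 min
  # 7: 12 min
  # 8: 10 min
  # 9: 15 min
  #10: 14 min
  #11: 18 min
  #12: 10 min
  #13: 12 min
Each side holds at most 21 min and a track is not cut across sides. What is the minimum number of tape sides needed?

9

Total = 18 + 18 + 15 + 14 + 14 + 14 + 12 + 12 + 10 + 10 + 6 + 5 + 3 = 151 min.
Lower bound: ⌈151/21⌉ = 8 tape sides.
A packing using 9 tape sides:
  side 1: 18 + 3 = 21
  side 2: 18 = 18
  side 3: 15 + 6 = 21
  side 4: 14 + 5 = 19
  side 5: 14 = 14
  side 6: 14 = 14
  side 7: 12 = 12
  side 8: 12 = 12
  side 9: 10 + 10 = 20
No arrangement into 8 tape sides stays within capacity, so 9 is optimal.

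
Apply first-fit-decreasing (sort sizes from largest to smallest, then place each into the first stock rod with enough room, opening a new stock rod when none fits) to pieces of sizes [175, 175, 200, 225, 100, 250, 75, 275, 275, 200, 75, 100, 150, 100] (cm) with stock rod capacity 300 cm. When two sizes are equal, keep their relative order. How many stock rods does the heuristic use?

9

Sorted descending: 275, 275, 250, 225, 200, 200, 175, 175, 150, 100, 100, 100, 75, 75.
  275 → stock rod 1 (new)  [load 275/300]
  275 → stock rod 2 (new)  [load 275/300]
  250 → stock rod 3 (new)  [load 250/300]
  225 → stock rod 4 (new)  [load 225/300]
  200 → stock rod 5 (new)  [load 200/300]
  200 → stock rod 6 (new)  [load 200/300]
  175 → stock rod 7 (new)  [load 175/300]
  175 → stock rod 8 (new)  [load 175/300]
  150 → stock rod 9 (new)  [load 150/300]
  100 → stock rod 5  [load 300/300]
  100 → stock rod 6  [load 300/300]
  100 → stock rod 7  [load 275/300]
  75 → stock rod 4  [load 300/300]
  75 → stock rod 8  [load 250/300]
9 stock rods opened.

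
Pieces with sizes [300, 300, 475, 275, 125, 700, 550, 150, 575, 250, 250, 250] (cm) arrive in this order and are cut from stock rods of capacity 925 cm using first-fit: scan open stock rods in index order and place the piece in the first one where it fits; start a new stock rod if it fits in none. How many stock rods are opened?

6

  300 → stock rod 1 (new)  [load 300/925]
  300 → stock rod 1  [load 600/925]
  475 → stock rod 2 (new)  [load 475/925]
  275 → stock rod 1  [load 875/925]
  125 → stock rod 2  [load 600/925]
  700 → stock rod 3 (new)  [load 700/925]
  550 → stock rod 4 (new)  [load 550/925]
  150 → stock rod 2  [load 750/925]
  575 → stock rod 5 (new)  [load 575/925]
  250 → stock rod 4  [load 800/925]
  250 → stock rod 5  [load 825/925]
  250 → stock rod 6 (new)  [load 250/925]
6 stock rods opened.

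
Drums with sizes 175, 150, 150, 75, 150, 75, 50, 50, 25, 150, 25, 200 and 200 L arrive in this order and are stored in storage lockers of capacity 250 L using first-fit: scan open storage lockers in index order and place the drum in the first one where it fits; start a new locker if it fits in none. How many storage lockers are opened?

7

  175 → locker 1 (new)  [load 175/250]
  150 → locker 2 (new)  [load 150/250]
  150 → locker 3 (new)  [load 150/250]
  75 → locker 1  [load 250/250]
  150 → locker 4 (new)  [load 150/250]
  75 → locker 2  [load 225/250]
  50 → locker 3  [load 200/250]
  50 → locker 3  [load 250/250]
  25 → locker 2  [load 250/250]
  150 → locker 5 (new)  [load 150/250]
  25 → locker 4  [load 175/250]
  200 → locker 6 (new)  [load 200/250]
  200 → locker 7 (new)  [load 200/250]
7 storage lockers opened.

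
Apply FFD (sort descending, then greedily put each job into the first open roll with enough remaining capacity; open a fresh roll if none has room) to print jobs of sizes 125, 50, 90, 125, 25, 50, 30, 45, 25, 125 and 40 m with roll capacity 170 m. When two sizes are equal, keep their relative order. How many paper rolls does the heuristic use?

Sorted descending: 125, 125, 125, 90, 50, 50, 45, 40, 30, 25, 25.
  125 → roll 1 (new)  [load 125/170]
  125 → roll 2 (new)  [load 125/170]
  125 → roll 3 (new)  [load 125/170]
  90 → roll 4 (new)  [load 90/170]
  50 → roll 4  [load 140/170]
  50 → roll 5 (new)  [load 50/170]
  45 → roll 1  [load 170/170]
  40 → roll 2  [load 165/170]
  30 → roll 3  [load 155/170]
  25 → roll 4  [load 165/170]
  25 → roll 5  [load 75/170]
5 paper rolls opened.

5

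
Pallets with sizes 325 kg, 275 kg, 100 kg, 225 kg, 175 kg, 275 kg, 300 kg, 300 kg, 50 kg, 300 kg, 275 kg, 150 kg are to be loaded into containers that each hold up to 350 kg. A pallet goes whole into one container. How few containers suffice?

Total = 325 + 300 + 300 + 300 + 275 + 275 + 275 + 225 + 175 + 150 + 100 + 50 = 2750 kg.
Lower bound: ⌈2750/350⌉ = 8 containers.
A packing using 9 containers:
  container 1: 325 = 325
  container 2: 300 + 50 = 350
  container 3: 300 = 300
  container 4: 300 = 300
  container 5: 275 = 275
  container 6: 275 = 275
  container 7: 275 = 275
  container 8: 225 + 100 = 325
  container 9: 175 + 150 = 325
No arrangement into 8 containers stays within capacity, so 9 is optimal.

9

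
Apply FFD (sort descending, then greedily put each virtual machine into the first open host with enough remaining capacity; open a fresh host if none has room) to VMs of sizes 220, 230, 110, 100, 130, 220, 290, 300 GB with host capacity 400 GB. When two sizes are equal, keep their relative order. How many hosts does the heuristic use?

5

Sorted descending: 300, 290, 230, 220, 220, 130, 110, 100.
  300 → host 1 (new)  [load 300/400]
  290 → host 2 (new)  [load 290/400]
  230 → host 3 (new)  [load 230/400]
  220 → host 4 (new)  [load 220/400]
  220 → host 5 (new)  [load 220/400]
  130 → host 3  [load 360/400]
  110 → host 2  [load 400/400]
  100 → host 1  [load 400/400]
5 hosts opened.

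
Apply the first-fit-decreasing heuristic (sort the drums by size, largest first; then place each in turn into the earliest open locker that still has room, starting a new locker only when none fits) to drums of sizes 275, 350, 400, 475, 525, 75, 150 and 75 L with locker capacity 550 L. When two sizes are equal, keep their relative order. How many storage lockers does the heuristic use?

5

Sorted descending: 525, 475, 400, 350, 275, 150, 75, 75.
  525 → locker 1 (new)  [load 525/550]
  475 → locker 2 (new)  [load 475/550]
  400 → locker 3 (new)  [load 400/550]
  350 → locker 4 (new)  [load 350/550]
  275 → locker 5 (new)  [load 275/550]
  150 → locker 3  [load 550/550]
  75 → locker 2  [load 550/550]
  75 → locker 4  [load 425/550]
5 storage lockers opened.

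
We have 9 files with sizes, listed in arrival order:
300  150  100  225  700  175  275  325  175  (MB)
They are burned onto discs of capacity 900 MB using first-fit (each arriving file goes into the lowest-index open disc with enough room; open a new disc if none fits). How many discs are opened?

  300 → disc 1 (new)  [load 300/900]
  150 → disc 1  [load 450/900]
  100 → disc 1  [load 550/900]
  225 → disc 1  [load 775/900]
  700 → disc 2 (new)  [load 700/900]
  175 → disc 2  [load 875/900]
  275 → disc 3 (new)  [load 275/900]
  325 → disc 3  [load 600/900]
  175 → disc 3  [load 775/900]
3 discs opened.

3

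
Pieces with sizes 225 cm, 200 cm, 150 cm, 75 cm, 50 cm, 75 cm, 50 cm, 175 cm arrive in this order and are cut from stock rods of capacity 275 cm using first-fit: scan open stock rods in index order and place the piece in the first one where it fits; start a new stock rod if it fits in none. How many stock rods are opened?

4

  225 → stock rod 1 (new)  [load 225/275]
  200 → stock rod 2 (new)  [load 200/275]
  150 → stock rod 3 (new)  [load 150/275]
  75 → stock rod 2  [load 275/275]
  50 → stock rod 1  [load 275/275]
  75 → stock rod 3  [load 225/275]
  50 → stock rod 3  [load 275/275]
  175 → stock rod 4 (new)  [load 175/275]
4 stock rods opened.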